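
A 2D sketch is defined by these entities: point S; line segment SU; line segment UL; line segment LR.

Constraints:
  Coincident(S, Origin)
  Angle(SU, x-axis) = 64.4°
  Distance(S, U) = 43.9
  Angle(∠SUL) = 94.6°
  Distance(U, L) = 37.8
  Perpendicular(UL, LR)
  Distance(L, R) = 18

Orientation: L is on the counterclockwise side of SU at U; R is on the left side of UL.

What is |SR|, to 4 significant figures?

48.69

S is at the origin; SU runs at 64.4° with length 43.9, so U = 43.9·(cos 64.4°, sin 64.4°) = (18.97, 39.59). ∠SUL = 94.6°, so UL runs at 64.4° + (180° − 94.6°) = 149.8° from the x-axis; with |UL| = 37.8, L = U + 37.8·(cos 149.8°, sin 149.8°) = (-13.70, 58.60). UL is perpendicular to LR; with |LR| = 18.0 on the left of UL, R = L + 18.0·(-0.5030, -0.8643) = (-22.76, 43.05). Then |SR| = |R − S| = 48.69.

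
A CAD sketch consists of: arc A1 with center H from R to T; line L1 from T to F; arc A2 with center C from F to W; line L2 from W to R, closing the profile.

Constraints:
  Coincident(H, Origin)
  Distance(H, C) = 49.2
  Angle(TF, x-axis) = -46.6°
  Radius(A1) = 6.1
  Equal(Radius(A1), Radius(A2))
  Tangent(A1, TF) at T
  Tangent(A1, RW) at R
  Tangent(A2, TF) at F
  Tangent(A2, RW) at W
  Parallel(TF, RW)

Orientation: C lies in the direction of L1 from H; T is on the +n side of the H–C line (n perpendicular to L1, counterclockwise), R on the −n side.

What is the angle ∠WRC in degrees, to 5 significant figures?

7.0677°

Tangency of A1 to both parallel lines with radius 6.1 puts T and R at H ± 6.1·n: T = (4.4321, 4.1912), R = (-4.4321, -4.1912). Equal radii place F and W the same way about C: F = C + 6.1·n = (38.237, -31.556), W = C − 6.1·n = (29.373, -39.939). Then cos ∠WRC = RW·RC / (|RW||RC|), giving 7.0677°.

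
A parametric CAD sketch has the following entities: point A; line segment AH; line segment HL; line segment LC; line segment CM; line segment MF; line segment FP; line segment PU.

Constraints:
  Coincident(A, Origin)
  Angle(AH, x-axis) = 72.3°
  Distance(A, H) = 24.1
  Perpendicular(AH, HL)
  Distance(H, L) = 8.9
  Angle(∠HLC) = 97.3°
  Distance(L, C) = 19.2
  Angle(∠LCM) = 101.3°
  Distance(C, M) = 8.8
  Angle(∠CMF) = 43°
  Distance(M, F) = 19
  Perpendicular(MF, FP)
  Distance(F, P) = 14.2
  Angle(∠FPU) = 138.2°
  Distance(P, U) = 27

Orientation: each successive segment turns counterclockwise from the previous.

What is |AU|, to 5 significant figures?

36.166

The perpendicularity gives FP at right angles to MF, so FP runs at -169.30°; with |FP| = 14.2, P = (-19.654, 19.087). ∠FPU = 138.2° gives PU at -127.50° from the x-axis; with |PU| = 27.0, U = (-36.091, -2.3332). Then |AU| = |U − A| = 36.166.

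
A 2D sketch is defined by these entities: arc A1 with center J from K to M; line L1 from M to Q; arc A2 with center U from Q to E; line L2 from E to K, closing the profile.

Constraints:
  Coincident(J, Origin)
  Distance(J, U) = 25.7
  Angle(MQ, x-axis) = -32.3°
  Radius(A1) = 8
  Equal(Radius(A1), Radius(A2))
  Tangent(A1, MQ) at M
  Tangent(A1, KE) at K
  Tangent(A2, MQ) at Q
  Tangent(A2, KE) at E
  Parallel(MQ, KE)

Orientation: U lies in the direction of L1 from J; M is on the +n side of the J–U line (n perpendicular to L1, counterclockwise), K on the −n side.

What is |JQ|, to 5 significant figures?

26.916

The slot axis is L1's direction at -32.3°, so u = (cos -32.3°, sin -32.3°) = (0.84526, -0.53435) and n = (−sin -32.3°, cos -32.3°) = (0.53435, 0.84526). J is at the origin and U lies 25.7 along u from J, so U = 25.7·u = (21.723, -13.733). Tangency of A1 to both parallel lines with radius 8.0 puts M and K at J ± 8.0·n: M = (4.2748, 6.7621), K = (-4.2748, -6.7621). Equal radii place Q and E the same way about U: Q = U + 8.0·n = (25.998, -6.9708), E = U − 8.0·n = (17.448, -20.495). Then |JQ| = |Q − J| = 26.916.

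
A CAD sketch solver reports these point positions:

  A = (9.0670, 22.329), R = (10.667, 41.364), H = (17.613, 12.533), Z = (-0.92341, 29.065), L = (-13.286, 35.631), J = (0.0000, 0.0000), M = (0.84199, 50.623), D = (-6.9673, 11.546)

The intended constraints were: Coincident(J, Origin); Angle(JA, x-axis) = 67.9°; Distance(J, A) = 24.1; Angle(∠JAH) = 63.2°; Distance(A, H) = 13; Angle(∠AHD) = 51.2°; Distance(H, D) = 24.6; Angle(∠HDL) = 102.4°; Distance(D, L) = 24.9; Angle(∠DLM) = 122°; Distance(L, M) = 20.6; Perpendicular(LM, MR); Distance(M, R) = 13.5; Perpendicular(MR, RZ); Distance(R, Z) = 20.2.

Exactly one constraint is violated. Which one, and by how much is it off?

Distance(R, Z) = 20.2 — off by 3.30.

J = (0.00, 0.00) ✓; JA at 67.90° ✓; |JA| = 24.10 ✓; ∠JAH = 63.20° ✓; |AH| = 13.00 ✓; ∠AHD = 51.20° ✓; |HD| = 24.60 ✓; ∠HDL = 102.4° ✓; |DL| = 24.90 ✓; ∠DLM = 122.0° ✓; |LM| = 20.60 ✓; ∠(LM, MR) = 90.00° ✓; |MR| = 13.50 ✓; ∠(MR, RZ) = 90.00° ✓; |RZ| = 16.90 ✗.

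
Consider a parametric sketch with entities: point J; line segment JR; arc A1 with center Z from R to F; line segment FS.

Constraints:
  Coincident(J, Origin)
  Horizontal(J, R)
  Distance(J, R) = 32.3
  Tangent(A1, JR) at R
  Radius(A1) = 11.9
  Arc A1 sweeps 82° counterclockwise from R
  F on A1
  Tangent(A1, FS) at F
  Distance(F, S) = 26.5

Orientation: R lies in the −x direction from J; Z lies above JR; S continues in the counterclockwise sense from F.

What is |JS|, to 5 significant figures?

40.180

J is at the origin; JR is horizontal with |JR| = 32.3 and R on the −x side, so R = (-32.300, 0.0000). A1 meets JR tangentially, so ZR is at right angles to JR, so Z = R + (0, 11.9) = (-32.300, 11.900). On A1, R sits at bearing -90° from Z; an 82° counterclockwise sweep puts F at bearing -8°, so F = Z + 11.9·(cos -8°, sin -8°) = (-20.516, 10.244). Since A1 is tangent to FS there, ZF ⟂ FS, so FS runs along (−sin -8°, cos -8°); with |FS| = 26.5, S = (-16.828, 36.486). Then |JS| = |S − J| = 40.180.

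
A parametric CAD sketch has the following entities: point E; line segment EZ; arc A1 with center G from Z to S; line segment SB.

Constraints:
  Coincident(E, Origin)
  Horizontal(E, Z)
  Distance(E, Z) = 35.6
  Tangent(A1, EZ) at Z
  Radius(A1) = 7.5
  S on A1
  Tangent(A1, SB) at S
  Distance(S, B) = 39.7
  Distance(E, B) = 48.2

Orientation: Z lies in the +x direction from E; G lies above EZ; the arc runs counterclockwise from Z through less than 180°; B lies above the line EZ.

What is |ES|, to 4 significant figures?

43.38

E is at the origin; EZ is horizontal with |EZ| = 35.6 and Z on the +x side, so Z = (35.60, 0.000). The tangent condition forces GZ to be normal to EZ, so G = Z + (0, 7.5) = (35.60, 7.500). Since GS ⟂ SB (tangency), |GB| = √(7.5² + 39.7²) = 40.40 regardless of where S sits on A1. So B lies on both circle(E, 48.2) and circle(G, 40.40); the above-EZ intersection is B = (18.96, 44.32). S is the foot of the tangent from B: S = (41.74, 11.80).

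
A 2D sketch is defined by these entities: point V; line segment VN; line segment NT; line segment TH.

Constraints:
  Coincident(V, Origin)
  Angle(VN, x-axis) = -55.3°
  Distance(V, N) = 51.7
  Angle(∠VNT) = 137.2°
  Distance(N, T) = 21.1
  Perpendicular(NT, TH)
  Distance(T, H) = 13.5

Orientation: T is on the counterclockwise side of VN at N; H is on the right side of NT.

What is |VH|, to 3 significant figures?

76.5

V is at the origin; VN runs at -55.3° with length 51.7, so N = 51.7·(cos -55.3°, sin -55.3°) = (29.4, -42.5). ∠VNT = 137.2°, so NT runs at -55.3° + (180° − 137.2°) = -12.5° from the x-axis; with |NT| = 21.1, T = N + 21.1·(cos -12.5°, sin -12.5°) = (50.0, -47.1). NT ⟂ TH; with |TH| = 13.5 on the right of NT, H = T + 13.5·(-0.216, -0.976) = (47.1, -60.3). Then |VH| = |H − V| = 76.5.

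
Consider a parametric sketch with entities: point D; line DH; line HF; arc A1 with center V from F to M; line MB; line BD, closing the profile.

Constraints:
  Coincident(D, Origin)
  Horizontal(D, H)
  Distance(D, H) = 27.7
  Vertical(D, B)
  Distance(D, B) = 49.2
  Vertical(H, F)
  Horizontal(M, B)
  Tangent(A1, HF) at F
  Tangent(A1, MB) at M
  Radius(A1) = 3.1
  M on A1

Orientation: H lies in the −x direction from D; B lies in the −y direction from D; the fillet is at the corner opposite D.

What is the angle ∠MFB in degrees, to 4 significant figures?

38.61°

D is at the origin; DH is horizontal with |DH| = 27.7 and H on the −x side, so H = (-27.70, 0.000). D and B share the same x with |DB| = 49.2 and B on the −y side, so B = (0.000, -49.20). The virtual corner opposite D is at (-27.70, -49.20). Since A1 is tangent to HF there, VF ⟂ HF and A1 meets MB tangentially, so VM is at right angles to MB, with radius 3.1, so the center V sits 3.1 in from both sides at V = (-24.60, -46.10). That places the tangent points at F = (-27.70, -46.10) on HF and M = (-24.60, -49.20) on MB. Then cos ∠MFB = FM·FB / (|FM||FB|), giving 38.61°.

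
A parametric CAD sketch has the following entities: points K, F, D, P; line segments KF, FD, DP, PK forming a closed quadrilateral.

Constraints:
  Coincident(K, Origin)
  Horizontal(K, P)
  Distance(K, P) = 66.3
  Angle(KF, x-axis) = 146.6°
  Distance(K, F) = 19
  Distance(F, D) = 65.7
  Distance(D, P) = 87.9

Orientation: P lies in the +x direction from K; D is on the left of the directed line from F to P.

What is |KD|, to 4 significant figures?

70.78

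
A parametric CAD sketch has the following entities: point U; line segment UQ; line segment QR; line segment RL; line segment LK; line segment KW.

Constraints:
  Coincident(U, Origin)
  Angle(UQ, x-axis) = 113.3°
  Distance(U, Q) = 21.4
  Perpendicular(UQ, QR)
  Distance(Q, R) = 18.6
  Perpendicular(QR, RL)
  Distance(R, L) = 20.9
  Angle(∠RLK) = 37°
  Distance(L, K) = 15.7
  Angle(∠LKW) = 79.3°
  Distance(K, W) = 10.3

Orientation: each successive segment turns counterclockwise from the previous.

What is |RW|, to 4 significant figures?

3.804

∠RLK = 37.0° gives LK at 76.30° from the x-axis; with |LK| = 15.7, K = (-13.56, 8.355). ∠LKW = 79.3° gives KW at 177.0° from the x-axis; with |KW| = 10.3, W = (-23.85, 8.894). Then |RW| = |W − R| = 3.804.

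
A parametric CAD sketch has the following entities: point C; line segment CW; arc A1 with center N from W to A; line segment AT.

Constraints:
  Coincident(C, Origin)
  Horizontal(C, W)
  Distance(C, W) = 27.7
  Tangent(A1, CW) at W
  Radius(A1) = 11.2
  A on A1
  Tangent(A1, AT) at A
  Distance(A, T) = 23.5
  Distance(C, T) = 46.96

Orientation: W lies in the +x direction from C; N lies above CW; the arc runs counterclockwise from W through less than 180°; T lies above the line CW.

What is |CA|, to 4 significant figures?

41.08

Checks: ∠(NW, WC) = 90.00° ✓; |NW| = 11.20 ✓; |NA| = 11.20 ✓; ∠(NA, AT) = 90.00° ✓; |AT| = 23.50 ✓; |CT| = 46.96 ✓.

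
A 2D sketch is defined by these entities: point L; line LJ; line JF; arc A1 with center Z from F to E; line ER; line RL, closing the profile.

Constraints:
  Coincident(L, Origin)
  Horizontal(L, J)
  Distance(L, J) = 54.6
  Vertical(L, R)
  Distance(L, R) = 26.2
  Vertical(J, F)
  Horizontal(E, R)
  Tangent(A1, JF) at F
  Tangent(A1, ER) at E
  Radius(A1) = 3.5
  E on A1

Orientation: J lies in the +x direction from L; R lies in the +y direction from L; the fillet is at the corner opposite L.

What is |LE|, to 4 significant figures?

57.43

L is at the origin; L and J share the same y with |LJ| = 54.6 and J on the +x side, so J = (54.60, 0.000). L and R share the same x with |LR| = 26.2 and R on the +y side, so R = (0.000, 26.20). The virtual corner opposite L is at (54.60, 26.20). Since A1 is tangent to JF there, ZF ⟂ JF and tangency of A1 to ER means the radius ZE is perpendicular to ER, with radius 3.5, so the center Z sits 3.5 in from both sides at Z = (51.10, 22.70). That places the tangent points at F = (54.60, 22.70) on JF and E = (51.10, 26.20) on ER. Then |LE| = |E − L| = 57.43.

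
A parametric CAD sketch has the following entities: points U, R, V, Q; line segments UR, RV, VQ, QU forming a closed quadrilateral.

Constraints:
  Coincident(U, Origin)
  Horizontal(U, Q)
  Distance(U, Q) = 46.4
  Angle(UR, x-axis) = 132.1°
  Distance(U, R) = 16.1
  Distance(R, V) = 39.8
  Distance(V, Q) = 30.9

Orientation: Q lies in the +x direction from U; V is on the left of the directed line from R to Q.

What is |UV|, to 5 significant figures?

36.282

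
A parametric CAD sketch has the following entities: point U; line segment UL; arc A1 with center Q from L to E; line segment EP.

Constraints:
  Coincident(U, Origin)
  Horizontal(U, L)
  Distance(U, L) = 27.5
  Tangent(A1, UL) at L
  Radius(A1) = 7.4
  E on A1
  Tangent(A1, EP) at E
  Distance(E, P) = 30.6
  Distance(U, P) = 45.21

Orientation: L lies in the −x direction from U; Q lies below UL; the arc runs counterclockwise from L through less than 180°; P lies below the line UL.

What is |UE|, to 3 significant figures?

35.8

U is at the origin; U and L share the same y with |UL| = 27.5 and L on the −x side, so L = (-27.5, 0.00). The tangent condition forces QL to be normal to UL, so Q = L + (0, -7.4) = (-27.5, -7.40). Since QE ⟂ EP (tangency), |QP| = √(7.4² + 30.6²) = 31.5 regardless of where E sits on A1. So P lies on both circle(U, 45.21) and circle(Q, 31.5); the below-UL intersection is P = (-23.5, -38.6). E is the foot of the tangent from P: E = (-34.4, -10.0).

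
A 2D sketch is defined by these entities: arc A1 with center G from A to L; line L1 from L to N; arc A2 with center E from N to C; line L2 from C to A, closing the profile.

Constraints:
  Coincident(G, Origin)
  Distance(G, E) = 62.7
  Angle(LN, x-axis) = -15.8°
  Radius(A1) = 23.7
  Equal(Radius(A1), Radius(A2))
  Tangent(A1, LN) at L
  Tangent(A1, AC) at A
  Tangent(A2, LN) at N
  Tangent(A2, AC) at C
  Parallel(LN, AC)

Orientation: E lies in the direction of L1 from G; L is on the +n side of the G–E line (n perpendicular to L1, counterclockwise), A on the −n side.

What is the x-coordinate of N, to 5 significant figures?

66.784

The slot axis is L1's direction at -15.8°, so u = (cos -15.8°, sin -15.8°) = (0.96222, -0.27228) and n = (−sin -15.8°, cos -15.8°) = (0.27228, 0.96222). G is at the origin and E lies 62.7 along u from G, so E = 62.7·u = (60.331, -17.072). Tangency of A1 to both parallel lines with radius 23.7 puts L and A at G ± 23.7·n: L = (6.4530, 22.805), A = (-6.4530, -22.805). Equal radii place N and C the same way about E: N = E + 23.7·n = (66.784, 5.7326), C = E − 23.7·n = (53.878, -39.877). So N.x = 66.784.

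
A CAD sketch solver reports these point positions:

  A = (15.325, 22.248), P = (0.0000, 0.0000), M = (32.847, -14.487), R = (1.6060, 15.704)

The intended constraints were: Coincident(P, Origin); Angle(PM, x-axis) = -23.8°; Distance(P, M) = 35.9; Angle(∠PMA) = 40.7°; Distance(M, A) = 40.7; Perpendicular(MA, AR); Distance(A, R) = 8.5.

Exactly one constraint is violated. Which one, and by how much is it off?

Distance(A, R) = 8.5 — off by 6.70.

P = (0.00, 0.00) ✓; PM at -23.80° ✓; |PM| = 35.90 ✓; ∠PMA = 40.70° ✓; |MA| = 40.70 ✓; ∠(MA, AR) = 90.00° ✓; |AR| = 15.20 ✗.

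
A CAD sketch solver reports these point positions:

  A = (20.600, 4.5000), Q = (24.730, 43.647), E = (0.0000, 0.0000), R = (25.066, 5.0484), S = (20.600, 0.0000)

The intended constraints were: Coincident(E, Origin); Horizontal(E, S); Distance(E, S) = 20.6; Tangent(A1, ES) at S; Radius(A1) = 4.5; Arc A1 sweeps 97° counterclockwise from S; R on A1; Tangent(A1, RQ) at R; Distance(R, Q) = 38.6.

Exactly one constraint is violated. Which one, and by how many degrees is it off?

Tangent(A1, RQ) at R — off by 6.50°.

E = (0.00, 0.00) ✓; E.y = 0.00, S.y = 0.00 ✓; |ES| = 20.60 ✓; ∠(AS, SE) = 90.00° ✓; |AS| = 4.500 ✓; bearing(A→R) − bearing(A→S) = 97.00° ✓; |AR| = 4.500 ✓; ∠(AR, RQ) = 96.50° ✗; |RQ| = 38.60 ✓.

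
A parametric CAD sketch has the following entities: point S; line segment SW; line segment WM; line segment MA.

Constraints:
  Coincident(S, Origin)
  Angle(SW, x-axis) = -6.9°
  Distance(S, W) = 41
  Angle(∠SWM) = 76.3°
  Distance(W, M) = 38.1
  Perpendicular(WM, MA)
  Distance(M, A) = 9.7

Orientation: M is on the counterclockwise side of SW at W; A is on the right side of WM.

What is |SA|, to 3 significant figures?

57.1

S is at the origin; SW runs at -6.9° with length 41.0, so W = 41.0·(cos -6.9°, sin -6.9°) = (40.7, -4.93). ∠SWM = 76.3°, so WM runs at -6.9° + (180° − 76.3°) = 96.8° from the x-axis; with |WM| = 38.1, M = W + 38.1·(cos 96.8°, sin 96.8°) = (36.2, 32.9). WM ⟂ MA; with |MA| = 9.7 on the right of WM, A = M + 9.7·(0.993, 0.118) = (45.8, 34.1). Then |SA| = |A − S| = 57.1.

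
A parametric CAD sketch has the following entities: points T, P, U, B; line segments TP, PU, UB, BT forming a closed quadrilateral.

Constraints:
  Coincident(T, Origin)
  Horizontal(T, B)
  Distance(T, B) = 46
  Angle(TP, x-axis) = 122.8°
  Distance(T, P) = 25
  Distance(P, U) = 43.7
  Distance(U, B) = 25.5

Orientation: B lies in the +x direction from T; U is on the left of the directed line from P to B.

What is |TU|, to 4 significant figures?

36.16

T is at the origin; T and B share the same y with |TB| = 46.0 and B in +x, so B = (46.0, 0). TP runs at 122.8° with |TP| = 25.0, so P = (-13.54, 21.01). U is determined by |PU| = 43.7 and |UB| = 25.5 together: it lies at the intersection of circle(P, 43.7) and circle(B, 25.5). With |PB| = 63.14, the foot of the radical line on PB is 41.54 from P and the perpendicular offset is √(43.7² − 41.54²) = 13.56. Taking the left-of-PB solution: U = (30.14, 19.97).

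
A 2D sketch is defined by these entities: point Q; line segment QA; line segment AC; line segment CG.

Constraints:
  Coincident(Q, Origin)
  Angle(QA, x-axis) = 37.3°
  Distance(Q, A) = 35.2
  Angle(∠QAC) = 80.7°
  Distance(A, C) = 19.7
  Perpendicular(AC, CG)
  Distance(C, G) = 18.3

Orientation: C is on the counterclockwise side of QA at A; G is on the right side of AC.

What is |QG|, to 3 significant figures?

54.9

Q is at the origin; QA runs at 37.3° with length 35.2, so A = 35.2·(cos 37.3°, sin 37.3°) = (28.0, 21.3). ∠QAC = 80.7°, so AC runs at 37.3° + (180° − 80.7°) = 137° from the x-axis; with |AC| = 19.7, C = A + 19.7·(cos 137°, sin 137°) = (13.7, 34.9). AC ⟂ CG; with |CG| = 18.3 on the right of AC, G = C + 18.3·(0.687, 0.727) = (26.3, 48.2). Then |QG| = |G − Q| = 54.9.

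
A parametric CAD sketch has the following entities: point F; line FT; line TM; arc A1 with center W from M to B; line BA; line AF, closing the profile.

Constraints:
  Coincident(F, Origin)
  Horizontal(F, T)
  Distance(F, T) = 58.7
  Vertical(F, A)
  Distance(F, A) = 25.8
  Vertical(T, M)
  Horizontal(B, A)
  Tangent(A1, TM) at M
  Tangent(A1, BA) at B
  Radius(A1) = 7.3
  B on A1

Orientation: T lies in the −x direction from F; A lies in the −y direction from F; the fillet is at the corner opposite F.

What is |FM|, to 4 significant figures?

61.55

The virtual corner opposite F is at (-58.70, -25.80). Since A1 is tangent to TM there, WM ⟂ TM and A1 meets BA tangentially, so WB is at right angles to BA, with radius 7.3, so the center W sits 7.3 in from both sides at W = (-51.40, -18.50). That places the tangent points at M = (-58.70, -18.50) on TM and B = (-51.40, -25.80) on BA. Then |FM| = |M − F| = 61.55.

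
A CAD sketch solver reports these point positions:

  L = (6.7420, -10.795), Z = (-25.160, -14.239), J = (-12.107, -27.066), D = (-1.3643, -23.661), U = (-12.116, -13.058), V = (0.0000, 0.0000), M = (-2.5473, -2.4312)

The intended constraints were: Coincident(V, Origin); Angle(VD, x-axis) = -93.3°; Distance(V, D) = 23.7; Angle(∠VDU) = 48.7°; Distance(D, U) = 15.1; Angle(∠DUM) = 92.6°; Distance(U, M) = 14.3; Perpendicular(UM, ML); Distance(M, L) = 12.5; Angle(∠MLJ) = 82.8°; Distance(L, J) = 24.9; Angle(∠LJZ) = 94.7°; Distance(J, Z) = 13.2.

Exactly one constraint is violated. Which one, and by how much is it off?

Distance(J, Z) = 13.2 — off by 5.10.

V = (0.00, 0.00) ✓; VD at -93.30° ✓; |VD| = 23.70 ✓; ∠VDU = 48.70° ✓; |DU| = 15.10 ✓; ∠DUM = 92.60° ✓; |UM| = 14.30 ✓; ∠(UM, ML) = 90.00° ✓; |ML| = 12.50 ✓; ∠MLJ = 82.80° ✓; |LJ| = 24.90 ✓; ∠LJZ = 94.70° ✓; |JZ| = 18.30 ✗.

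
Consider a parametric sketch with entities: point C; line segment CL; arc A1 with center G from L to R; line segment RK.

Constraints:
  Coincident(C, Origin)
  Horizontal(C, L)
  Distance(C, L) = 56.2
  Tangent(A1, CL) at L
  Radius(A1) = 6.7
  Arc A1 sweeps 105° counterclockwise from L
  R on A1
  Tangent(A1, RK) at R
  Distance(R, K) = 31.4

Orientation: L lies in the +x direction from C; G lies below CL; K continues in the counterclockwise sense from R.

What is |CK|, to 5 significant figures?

69.641

C is at the origin; C and L share the same y with |CL| = 56.2 and L on the +x side, so L = (56.200, 0.0000). Tangency of A1 to CL means the radius GL is perpendicular to CL, so G = L + (0, -6.7) = (56.200, -6.7000). On A1, L sits at bearing 90° from G; a 105° counterclockwise sweep puts R at bearing 195°, so R = G + 6.7·(cos 195°, sin 195°) = (49.728, -8.4341). A1 meets RK tangentially, so GR is at right angles to RK, so RK runs along (−sin 195°, cos 195°); with |RK| = 31.4, K = (57.855, -38.764). Then |CK| = |K − C| = 69.641.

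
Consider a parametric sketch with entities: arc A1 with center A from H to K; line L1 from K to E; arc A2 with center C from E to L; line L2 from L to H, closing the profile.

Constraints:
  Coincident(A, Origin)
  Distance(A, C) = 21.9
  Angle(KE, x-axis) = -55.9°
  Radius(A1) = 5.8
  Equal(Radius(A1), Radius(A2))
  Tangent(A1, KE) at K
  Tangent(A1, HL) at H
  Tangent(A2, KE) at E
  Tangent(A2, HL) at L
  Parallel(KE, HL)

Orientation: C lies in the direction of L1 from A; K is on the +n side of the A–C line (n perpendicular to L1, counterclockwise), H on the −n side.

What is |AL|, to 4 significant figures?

22.66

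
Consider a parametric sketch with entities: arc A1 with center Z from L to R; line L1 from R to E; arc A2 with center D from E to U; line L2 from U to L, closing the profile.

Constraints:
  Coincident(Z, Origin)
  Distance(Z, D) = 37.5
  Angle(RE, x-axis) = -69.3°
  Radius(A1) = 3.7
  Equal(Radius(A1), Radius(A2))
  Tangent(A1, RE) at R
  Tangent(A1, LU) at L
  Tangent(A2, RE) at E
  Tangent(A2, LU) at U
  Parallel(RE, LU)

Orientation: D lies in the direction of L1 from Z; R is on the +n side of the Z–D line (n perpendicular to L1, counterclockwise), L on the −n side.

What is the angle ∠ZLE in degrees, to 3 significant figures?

78.8°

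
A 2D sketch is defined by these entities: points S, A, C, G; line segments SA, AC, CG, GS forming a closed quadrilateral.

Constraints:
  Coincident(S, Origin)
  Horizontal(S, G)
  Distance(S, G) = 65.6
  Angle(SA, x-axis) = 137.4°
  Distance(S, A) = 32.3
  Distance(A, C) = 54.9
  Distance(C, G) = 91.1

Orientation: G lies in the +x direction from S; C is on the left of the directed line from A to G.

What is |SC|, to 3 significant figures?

68.6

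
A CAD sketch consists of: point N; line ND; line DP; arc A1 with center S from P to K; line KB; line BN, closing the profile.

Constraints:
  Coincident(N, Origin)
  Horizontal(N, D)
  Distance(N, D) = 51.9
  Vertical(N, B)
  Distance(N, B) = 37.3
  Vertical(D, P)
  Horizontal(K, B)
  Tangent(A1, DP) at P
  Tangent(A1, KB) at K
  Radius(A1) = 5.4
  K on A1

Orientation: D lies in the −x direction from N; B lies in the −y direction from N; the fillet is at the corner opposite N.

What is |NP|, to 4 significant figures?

60.92

N is at the origin; N and D share the same y with |ND| = 51.9 and D on the −x side, so D = (-51.90, 0.000). N and B share the same x with |NB| = 37.3 and B on the −y side, so B = (0.000, -37.30). The virtual corner opposite N is at (-51.90, -37.30). The tangent condition forces SP to be normal to DP and since A1 is tangent to KB there, SK ⟂ KB, with radius 5.4, so the center S sits 5.4 in from both sides at S = (-46.50, -31.90). That places the tangent points at P = (-51.90, -31.90) on DP and K = (-46.50, -37.30) on KB. Then |NP| = |P − N| = 60.92.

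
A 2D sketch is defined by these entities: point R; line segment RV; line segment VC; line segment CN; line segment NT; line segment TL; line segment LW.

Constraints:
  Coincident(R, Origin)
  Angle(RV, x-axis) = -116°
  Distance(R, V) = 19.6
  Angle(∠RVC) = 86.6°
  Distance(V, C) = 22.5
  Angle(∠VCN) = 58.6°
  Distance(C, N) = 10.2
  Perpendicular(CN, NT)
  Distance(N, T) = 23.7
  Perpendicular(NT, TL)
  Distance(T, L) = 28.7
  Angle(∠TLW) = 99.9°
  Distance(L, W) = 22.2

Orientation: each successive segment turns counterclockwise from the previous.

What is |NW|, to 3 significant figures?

32.6

R is at the origin; RV runs at -116.0° with length 19.6, so V = (-8.59, -17.6). ∠RVC = 86.6° gives VC at -22.6° from the x-axis; with |VC| = 22.5, C = (12.2, -26.3). ∠VCN = 58.6° gives CN at 98.8° from the x-axis; with |CN| = 10.2, N = (10.6, -16.2). CN is perpendicular to NT, so NT runs at -171°; with |NT| = 23.7, T = (-12.8, -19.8). The perpendicularity gives TL at right angles to NT, so TL runs at -81.2°; with |TL| = 28.7, L = (-8.41, -48.2). ∠TLW = 99.9° gives LW at -1.10° from the x-axis; with |LW| = 22.2, W = (13.8, -48.6). Then |NW| = |W − N| = 32.6.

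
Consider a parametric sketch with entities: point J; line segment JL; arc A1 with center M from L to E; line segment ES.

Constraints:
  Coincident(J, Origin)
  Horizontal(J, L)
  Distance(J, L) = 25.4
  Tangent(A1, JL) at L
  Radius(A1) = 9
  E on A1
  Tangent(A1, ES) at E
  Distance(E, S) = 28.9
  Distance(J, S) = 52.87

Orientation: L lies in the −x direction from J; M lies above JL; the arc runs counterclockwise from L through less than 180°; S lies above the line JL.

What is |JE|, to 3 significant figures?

24.1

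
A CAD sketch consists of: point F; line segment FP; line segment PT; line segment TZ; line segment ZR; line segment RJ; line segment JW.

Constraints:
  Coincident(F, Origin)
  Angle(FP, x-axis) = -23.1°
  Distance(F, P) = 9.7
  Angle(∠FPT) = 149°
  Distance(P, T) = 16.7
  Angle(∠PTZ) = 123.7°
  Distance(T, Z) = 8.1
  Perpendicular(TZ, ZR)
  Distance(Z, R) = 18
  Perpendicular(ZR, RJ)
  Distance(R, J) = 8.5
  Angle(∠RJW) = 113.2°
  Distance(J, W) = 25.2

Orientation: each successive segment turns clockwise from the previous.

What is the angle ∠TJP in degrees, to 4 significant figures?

66.42°

F is at the origin; FP runs at -23.1° with length 9.7, so P = (8.922, -3.806). ∠FPT = 149.0° gives PT at -54.10° from the x-axis; with |PT| = 16.7, T = (18.71, -17.33). ∠PTZ = 123.7° gives TZ at -110.4° from the x-axis; with |TZ| = 8.1, Z = (15.89, -24.93). The perpendicularity gives ZR at right angles to TZ, so ZR runs at 159.6°; with |ZR| = 18.0, R = (-0.9798, -18.65). The perpendicularity gives RJ at right angles to ZR, so RJ runs at 69.60°; with |RJ| = 8.5, J = (1.983, -10.68). Then cos ∠TJP = JT·JP / (|JT||JP|), giving 66.42°.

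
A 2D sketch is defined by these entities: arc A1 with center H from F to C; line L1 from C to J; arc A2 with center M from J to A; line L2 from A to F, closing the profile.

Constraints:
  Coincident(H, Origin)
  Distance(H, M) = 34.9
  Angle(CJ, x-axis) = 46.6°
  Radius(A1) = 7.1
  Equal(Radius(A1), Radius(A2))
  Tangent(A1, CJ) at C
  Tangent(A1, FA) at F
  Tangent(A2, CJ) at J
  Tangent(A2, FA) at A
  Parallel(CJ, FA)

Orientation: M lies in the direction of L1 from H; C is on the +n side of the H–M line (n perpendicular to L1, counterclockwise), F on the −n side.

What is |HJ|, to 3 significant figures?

35.6

Tangency of A1 to both parallel lines with radius 7.1 puts C and F at H ± 7.1·n: C = (-5.16, 4.88), F = (5.16, -4.88). Equal radii place J and A the same way about M: J = M + 7.1·n = (18.8, 30.2), A = M − 7.1·n = (29.1, 20.5). Then |HJ| = |J − H| = 35.6.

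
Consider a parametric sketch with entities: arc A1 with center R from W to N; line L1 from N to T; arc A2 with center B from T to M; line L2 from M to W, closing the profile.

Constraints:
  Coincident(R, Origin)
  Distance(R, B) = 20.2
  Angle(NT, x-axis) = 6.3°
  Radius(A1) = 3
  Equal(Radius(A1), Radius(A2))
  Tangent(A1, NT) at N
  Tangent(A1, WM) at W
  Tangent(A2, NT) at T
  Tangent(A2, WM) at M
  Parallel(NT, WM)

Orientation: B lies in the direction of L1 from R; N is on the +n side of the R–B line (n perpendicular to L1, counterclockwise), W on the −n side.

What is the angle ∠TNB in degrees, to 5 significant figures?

8.4475°

Tangency of A1 to both parallel lines with radius 3.0 puts N and W at R ± 3.0·n: N = (-0.32920, 2.9819), W = (0.32920, -2.9819). Equal radii place T and M the same way about B: T = B + 3.0·n = (19.749, 5.1985), M = B − 3.0·n = (20.407, -0.76525). Then cos ∠TNB = NT·NB / (|NT||NB|), giving 8.4475°.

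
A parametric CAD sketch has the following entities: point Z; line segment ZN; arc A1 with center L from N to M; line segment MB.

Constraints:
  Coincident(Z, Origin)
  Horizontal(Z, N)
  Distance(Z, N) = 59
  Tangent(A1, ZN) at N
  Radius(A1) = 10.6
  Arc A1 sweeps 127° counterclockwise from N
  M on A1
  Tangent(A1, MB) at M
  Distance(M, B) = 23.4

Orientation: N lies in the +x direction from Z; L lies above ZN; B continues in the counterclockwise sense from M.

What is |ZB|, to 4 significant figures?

64.20

Z is at the origin; ZN is horizontal with |ZN| = 59.0 and N on the +x side, so N = (59.00, 0.000). A1 meets ZN tangentially, so LN is at right angles to ZN, so L = N + (0, 10.6) = (59.00, 10.60). On A1, N sits at bearing -90° from L; a 127° counterclockwise sweep puts M at bearing 37°, so M = L + 10.6·(cos 37°, sin 37°) = (67.47, 16.98). The tangent condition forces LM to be normal to MB, so MB runs along (−sin 37°, cos 37°); with |MB| = 23.4, B = (53.38, 35.67). Then |ZB| = |B − Z| = 64.20.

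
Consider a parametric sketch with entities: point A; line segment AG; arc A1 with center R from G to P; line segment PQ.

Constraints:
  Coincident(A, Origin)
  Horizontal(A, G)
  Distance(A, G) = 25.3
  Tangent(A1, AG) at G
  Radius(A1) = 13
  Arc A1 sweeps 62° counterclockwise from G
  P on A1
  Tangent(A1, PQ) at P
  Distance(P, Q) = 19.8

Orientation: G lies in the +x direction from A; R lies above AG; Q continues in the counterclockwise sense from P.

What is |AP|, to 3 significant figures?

37.4

A is at the origin; AG is horizontal with |AG| = 25.3 and G on the +x side, so G = (25.3, 0.00). Since A1 is tangent to AG there, RG ⟂ AG, so R = G + (0, 13) = (25.3, 13.0). On A1, G sits at bearing -90° from R; a 62° counterclockwise sweep puts P at bearing -28°, so P = R + 13.0·(cos -28°, sin -28°) = (36.8, 6.90). Then |AP| = |P − A| = 37.4.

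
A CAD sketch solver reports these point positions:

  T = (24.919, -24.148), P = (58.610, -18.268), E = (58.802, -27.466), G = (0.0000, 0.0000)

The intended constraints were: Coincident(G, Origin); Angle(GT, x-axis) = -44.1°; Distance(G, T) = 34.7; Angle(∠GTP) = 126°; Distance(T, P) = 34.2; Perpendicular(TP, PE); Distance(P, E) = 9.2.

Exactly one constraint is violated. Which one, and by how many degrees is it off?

Perpendicular(TP, PE) — off by 8.70°.

G = (0.00, 0.00) ✓; GT at -44.10° ✓; |GT| = 34.70 ✓; ∠GTP = 126.0° ✓; |TP| = 34.20 ✓; ∠(TP, PE) = 98.70° ✗; |PE| = 9.200 ✓.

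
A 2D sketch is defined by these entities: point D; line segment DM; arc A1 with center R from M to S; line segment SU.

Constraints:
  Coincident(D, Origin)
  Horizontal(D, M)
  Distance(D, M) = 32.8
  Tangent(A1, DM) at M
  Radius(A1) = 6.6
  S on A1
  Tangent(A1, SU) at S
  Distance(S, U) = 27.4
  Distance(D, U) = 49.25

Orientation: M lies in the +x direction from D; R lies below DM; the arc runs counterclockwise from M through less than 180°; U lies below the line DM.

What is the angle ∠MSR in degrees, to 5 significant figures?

36.043°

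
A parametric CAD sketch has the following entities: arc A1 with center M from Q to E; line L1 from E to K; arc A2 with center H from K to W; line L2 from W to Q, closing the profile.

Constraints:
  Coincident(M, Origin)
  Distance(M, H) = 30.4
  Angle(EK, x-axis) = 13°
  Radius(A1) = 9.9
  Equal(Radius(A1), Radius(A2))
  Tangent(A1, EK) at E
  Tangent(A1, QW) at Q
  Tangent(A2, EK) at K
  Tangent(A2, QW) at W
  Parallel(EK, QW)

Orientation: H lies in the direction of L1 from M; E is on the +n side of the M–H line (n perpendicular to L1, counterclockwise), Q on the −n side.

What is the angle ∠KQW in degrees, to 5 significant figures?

33.077°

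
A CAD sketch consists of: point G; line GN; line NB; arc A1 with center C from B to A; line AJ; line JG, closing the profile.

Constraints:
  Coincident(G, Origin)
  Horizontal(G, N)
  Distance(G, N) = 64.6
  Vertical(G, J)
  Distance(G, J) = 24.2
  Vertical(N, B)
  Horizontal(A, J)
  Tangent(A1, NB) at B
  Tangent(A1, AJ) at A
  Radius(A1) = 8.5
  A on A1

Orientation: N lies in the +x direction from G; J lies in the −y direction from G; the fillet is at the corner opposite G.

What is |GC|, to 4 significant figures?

58.26

G and J share the same x with |GJ| = 24.2 and J on the −y side, so J = (0.000, -24.20). The virtual corner opposite G is at (64.60, -24.20). Tangency of A1 to NB means the radius CB is perpendicular to NB and tangency of A1 to AJ means the radius CA is perpendicular to AJ, with radius 8.5, so the center C sits 8.5 in from both sides at C = (56.10, -15.70). Then |GC| = |C − G| = 58.26.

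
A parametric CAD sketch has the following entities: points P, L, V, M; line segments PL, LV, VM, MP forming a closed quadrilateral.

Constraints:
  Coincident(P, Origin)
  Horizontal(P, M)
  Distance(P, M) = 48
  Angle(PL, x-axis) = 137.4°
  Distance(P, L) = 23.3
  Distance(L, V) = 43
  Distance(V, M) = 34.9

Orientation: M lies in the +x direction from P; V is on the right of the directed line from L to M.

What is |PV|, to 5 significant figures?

19.723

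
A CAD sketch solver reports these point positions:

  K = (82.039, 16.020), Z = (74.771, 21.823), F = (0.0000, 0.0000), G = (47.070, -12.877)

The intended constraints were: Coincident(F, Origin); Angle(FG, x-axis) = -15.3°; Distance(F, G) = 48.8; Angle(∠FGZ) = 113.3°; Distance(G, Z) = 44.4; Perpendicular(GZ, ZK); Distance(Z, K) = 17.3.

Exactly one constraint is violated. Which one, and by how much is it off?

Distance(Z, K) = 17.3 — off by 8.00.

F = (0.00, 0.00) ✓; FG at -15.30° ✓; |FG| = 48.80 ✓; ∠FGZ = 113.3° ✓; |GZ| = 44.40 ✓; ∠(GZ, ZK) = 90.00° ✓; |ZK| = 9.300 ✗.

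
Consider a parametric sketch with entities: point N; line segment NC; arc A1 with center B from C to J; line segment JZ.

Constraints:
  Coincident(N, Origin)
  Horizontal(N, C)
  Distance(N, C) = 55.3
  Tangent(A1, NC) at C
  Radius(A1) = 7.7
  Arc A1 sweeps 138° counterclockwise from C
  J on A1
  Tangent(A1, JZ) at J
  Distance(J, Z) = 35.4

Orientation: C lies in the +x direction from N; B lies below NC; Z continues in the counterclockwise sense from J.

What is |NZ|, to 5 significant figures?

84.985

On A1, C sits at bearing 90° from B; a 138° counterclockwise sweep puts J at bearing 228°, so J = B + 7.7·(cos 228°, sin 228°) = (50.148, -13.422). The tangent condition forces BJ to be normal to JZ, so JZ runs along (−sin 228°, cos 228°); with |JZ| = 35.4, Z = (76.455, -37.109). Then |NZ| = |Z − N| = 84.985.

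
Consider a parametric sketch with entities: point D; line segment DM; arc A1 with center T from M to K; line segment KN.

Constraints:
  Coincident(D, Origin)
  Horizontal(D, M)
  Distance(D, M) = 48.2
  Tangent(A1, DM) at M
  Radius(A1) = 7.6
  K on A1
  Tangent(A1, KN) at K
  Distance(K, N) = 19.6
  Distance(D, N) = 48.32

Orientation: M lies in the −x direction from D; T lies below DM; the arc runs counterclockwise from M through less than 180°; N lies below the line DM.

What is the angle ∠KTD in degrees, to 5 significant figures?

145.04°

D is at the origin; D and M share the same y with |DM| = 48.2 and M on the −x side, so M = (-48.200, 0.0000). The tangent condition forces TM to be normal to DM, so T = M + (0, -7.6) = (-48.200, -7.6000). Since TK ⟂ KN (tangency), |TN| = √(7.6² + 19.6²) = 21.022 regardless of where K sits on A1. So N lies on both circle(D, 48.32) and circle(T, 21.022); the below-DM intersection is N = (-40.079, -26.990). K is the foot of the tangent from N: K = (-53.675, -12.872).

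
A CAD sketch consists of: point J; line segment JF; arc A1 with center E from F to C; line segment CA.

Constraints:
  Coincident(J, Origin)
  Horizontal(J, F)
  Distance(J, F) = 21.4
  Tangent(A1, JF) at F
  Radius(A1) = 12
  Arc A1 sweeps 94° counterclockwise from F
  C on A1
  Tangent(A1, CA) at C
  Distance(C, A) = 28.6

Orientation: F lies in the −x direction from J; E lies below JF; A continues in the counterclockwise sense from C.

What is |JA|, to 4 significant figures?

51.92

J is at the origin; J and F share the same y with |JF| = 21.4 and F on the −x side, so F = (-21.40, 0.000). Tangency of A1 to JF means the radius EF is perpendicular to JF, so E = F + (0, -12) = (-21.40, -12.00). On A1, F sits at bearing 90° from E; a 94° counterclockwise sweep puts C at bearing 184°, so C = E + 12.0·(cos 184°, sin 184°) = (-33.37, -12.84). A1 meets CA tangentially, so EC is at right angles to CA, so CA runs along (−sin 184°, cos 184°); with |CA| = 28.6, A = (-31.38, -41.37). Then |JA| = |A − J| = 51.92.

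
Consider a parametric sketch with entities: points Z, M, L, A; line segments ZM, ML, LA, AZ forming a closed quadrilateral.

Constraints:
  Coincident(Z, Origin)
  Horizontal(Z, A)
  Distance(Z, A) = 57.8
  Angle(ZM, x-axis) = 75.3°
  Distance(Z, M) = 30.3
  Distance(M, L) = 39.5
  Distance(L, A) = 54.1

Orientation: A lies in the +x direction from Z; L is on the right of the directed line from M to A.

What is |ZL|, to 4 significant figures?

11.09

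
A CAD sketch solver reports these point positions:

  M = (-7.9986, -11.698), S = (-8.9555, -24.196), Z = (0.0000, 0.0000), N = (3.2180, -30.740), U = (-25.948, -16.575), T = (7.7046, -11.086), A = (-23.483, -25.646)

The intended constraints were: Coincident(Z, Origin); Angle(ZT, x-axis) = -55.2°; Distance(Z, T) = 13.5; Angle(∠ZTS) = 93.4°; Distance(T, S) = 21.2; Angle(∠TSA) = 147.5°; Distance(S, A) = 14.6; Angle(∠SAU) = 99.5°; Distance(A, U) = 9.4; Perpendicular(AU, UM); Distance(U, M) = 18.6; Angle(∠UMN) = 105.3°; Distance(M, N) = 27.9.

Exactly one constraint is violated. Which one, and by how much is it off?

Distance(M, N) = 27.9 — off by 5.80.

Z = (0.00, 0.00) ✓; ZT at -55.20° ✓; |ZT| = 13.50 ✓; ∠ZTS = 93.40° ✓; |TS| = 21.20 ✓; ∠TSA = 147.5° ✓; |SA| = 14.60 ✓; ∠SAU = 99.50° ✓; |AU| = 9.400 ✓; ∠(AU, UM) = 90.00° ✓; |UM| = 18.60 ✓; ∠UMN = 105.3° ✓; |MN| = 22.10 ✗.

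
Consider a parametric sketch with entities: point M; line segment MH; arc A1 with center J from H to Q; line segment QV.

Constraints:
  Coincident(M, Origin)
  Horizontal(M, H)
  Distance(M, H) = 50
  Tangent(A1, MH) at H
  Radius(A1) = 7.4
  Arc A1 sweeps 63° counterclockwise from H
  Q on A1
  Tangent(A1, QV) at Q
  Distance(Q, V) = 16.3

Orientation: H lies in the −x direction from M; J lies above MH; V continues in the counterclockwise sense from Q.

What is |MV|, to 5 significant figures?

40.510

On A1, H sits at bearing -90° from J; a 63° counterclockwise sweep puts Q at bearing -27°, so Q = J + 7.4·(cos -27°, sin -27°) = (-43.407, 4.0405). A1 meets QV tangentially, so JQ is at right angles to QV, so QV runs along (−sin -27°, cos -27°); with |QV| = 16.3, V = (-36.007, 18.564). Then |MV| = |V − M| = 40.510.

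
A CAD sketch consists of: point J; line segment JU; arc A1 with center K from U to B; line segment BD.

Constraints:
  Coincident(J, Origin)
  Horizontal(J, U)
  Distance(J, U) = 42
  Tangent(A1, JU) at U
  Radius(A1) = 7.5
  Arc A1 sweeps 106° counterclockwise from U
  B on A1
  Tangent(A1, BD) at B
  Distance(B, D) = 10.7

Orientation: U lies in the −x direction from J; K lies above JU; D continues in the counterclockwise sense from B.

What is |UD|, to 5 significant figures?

20.305

On A1, U sits at bearing -90° from K; a 106° counterclockwise sweep puts B at bearing 16°, so B = K + 7.5·(cos 16°, sin 16°) = (-34.791, 9.5673). The tangent condition forces KB to be normal to BD, so BD runs along (−sin 16°, cos 16°); with |BD| = 10.7, D = (-37.740, 19.853). Then |UD| = |D − U| = 20.305.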